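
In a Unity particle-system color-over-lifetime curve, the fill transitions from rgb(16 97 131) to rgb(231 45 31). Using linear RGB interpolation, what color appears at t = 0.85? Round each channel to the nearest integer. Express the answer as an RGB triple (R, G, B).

(199, 53, 46)

R = 16 + 0.85 × (231 − 16) = 16 + 0.85 × 215 = 198.75 → 199
G = 97 + 0.85 × (45 − 97) = 97 + 0.85 × -52 = 52.8 → 53
B = 131 + 0.85 × (31 − 131) = 131 + 0.85 × -100 = 46 → 46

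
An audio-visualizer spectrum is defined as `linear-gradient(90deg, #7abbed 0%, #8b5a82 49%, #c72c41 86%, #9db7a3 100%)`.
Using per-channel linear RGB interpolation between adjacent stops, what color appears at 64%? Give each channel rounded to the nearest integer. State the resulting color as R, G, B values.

64% lies between the 49% and 86% stops, so the local fraction is t = (64 − 49)/(86 − 49) = 15/37 ≈ 0.4054.
#8b5a82 → (139, 90, 130); #c72c41 → (199, 44, 65).
R = 139 + 0.4054 × (199 − 139) = 163.324 → 163
G = 90 + 0.4054 × (44 − 90) = 71.352 → 71
B = 130 + 0.4054 × (65 − 130) = 103.649 → 104

(163, 71, 104)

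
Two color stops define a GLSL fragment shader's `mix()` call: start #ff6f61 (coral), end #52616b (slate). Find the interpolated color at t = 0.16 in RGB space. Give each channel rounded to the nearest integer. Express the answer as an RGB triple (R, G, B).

#ff6f61 → (255, 111, 97); #52616b → (82, 97, 107).
R = 255 + 0.16 × (82 − 255) = 255 + 0.16 × -173 = 227.32 → 227
G = 111 + 0.16 × (97 − 111) = 111 + 0.16 × -14 = 108.76 → 109
B = 97 + 0.16 × (107 − 97) = 97 + 0.16 × 10 = 98.6 → 99

(227, 109, 99)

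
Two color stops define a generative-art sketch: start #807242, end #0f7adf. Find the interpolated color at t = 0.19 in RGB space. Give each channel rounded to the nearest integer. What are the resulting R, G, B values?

#807242 → (128, 114, 66); #0f7adf → (15, 122, 223).
R = 128 + 0.19 × (15 − 128) = 128 + 0.19 × -113 = 106.53 → 107
G = 114 + 0.19 × (122 − 114) = 114 + 0.19 × 8 = 115.52 → 116
B = 66 + 0.19 × (223 − 66) = 66 + 0.19 × 157 = 95.83 → 96
So the blended color is (107, 116, 96), about #6b7460.

(107, 116, 96)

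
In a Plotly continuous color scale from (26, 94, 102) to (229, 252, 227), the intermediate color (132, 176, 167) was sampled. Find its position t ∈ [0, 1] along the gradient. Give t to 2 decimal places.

0.52

Invert the lerp on the R channel (largest span, 203): t = (132 − 26) / (229 − 26) = 106/203 = 0.52217.
Check on G: (176 − 94)/(252 − 94) = 0.519 ✓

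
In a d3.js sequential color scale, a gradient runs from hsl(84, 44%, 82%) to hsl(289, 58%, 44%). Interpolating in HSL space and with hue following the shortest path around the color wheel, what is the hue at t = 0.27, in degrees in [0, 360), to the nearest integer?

42

Hue: 289 − 84 = 205°, but |205| > 180 so the shorter arc goes the other way: Δh = 205 − 360 = -155°.
H = 84 + 0.27 × (-155) = 42.15 → 42°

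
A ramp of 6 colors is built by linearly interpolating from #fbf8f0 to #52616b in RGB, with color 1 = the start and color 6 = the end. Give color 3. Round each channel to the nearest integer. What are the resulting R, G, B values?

With 6 swatches and endpoints inclusive, swatch 3 sits at t = (3 − 1)/(6 − 1) = 2/5 ≈ 0.4.
#fbf8f0 → (251, 248, 240); #52616b → (82, 97, 107).
R = 251 + 0.4 × (82 − 251) = 183.4 → 183
G = 248 + 0.4 × (97 − 248) = 187.6 → 188
B = 240 + 0.4 × (107 − 240) = 186.8 → 187

(183, 188, 187)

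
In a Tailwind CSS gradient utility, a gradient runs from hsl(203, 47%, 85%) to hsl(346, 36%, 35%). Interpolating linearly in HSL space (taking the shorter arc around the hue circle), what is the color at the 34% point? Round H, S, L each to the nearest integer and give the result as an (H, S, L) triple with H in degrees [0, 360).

Hue arc: Δh = 346 − 203 = 143° (|Δh| ≤ 180, already the shorter path).
H = 203 + 0.34 × (143) = 251.62 → 252°
S = 47 + 0.34 × (36 − 47) = 43.26 → 43%
L = 85 + 0.34 × (35 − 85) = 68 → 68%

(252, 43, 68)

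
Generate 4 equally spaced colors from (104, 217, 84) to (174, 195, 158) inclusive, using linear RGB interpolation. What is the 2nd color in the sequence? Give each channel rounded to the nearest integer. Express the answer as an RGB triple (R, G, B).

(127, 210, 109)

With 4 swatches and endpoints inclusive, swatch 2 sits at t = (2 − 1)/(4 − 1) = 1/3 ≈ 0.3333.
R = 104 + 0.3333 × (174 − 104) = 127.331 → 127
G = 217 + 0.3333 × (195 − 217) = 209.667 → 210
B = 84 + 0.3333 × (158 − 84) = 108.664 → 109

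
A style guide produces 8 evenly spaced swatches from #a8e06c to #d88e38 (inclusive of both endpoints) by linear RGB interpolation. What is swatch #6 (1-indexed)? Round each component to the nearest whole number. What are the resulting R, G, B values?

With 8 swatches and endpoints inclusive, swatch 6 sits at t = (6 − 1)/(8 − 1) = 5/7 ≈ 0.7143.
#a8e06c → (168, 224, 108); #d88e38 → (216, 142, 56).
R = 168 + 0.7143 × (216 − 168) = 202.286 → 202
G = 224 + 0.7143 × (142 − 224) = 165.427 → 165
B = 108 + 0.7143 × (56 − 108) = 70.856 → 71

(202, 165, 71)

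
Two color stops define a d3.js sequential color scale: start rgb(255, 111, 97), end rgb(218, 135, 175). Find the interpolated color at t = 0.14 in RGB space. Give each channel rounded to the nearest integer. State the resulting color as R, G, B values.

R = 255 + 0.14 × (218 − 255) = 255 + 0.14 × -37 = 249.82 → 250
G = 111 + 0.14 × (135 − 111) = 111 + 0.14 × 24 = 114.36 → 114
B = 97 + 0.14 × (175 − 97) = 97 + 0.14 × 78 = 107.92 → 108

(250, 114, 108)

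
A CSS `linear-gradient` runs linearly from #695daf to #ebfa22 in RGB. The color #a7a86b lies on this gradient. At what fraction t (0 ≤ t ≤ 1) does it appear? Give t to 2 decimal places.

0.48

Invert the lerp on the G channel (largest span, 157): t = (168 − 93) / (250 − 93) = 75/157 = 0.47771.
Check on R: (167 − 105)/(235 − 105) = 0.4769 ✓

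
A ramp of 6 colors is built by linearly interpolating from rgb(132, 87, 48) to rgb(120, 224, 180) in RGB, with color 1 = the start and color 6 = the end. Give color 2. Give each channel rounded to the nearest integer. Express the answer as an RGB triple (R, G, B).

With 6 swatches and endpoints inclusive, swatch 2 sits at t = (2 − 1)/(6 − 1) = 1/5 ≈ 0.2.
R = 132 + 0.2 × (120 − 132) = 129.6 → 130
G = 87 + 0.2 × (224 − 87) = 114.4 → 114
B = 48 + 0.2 × (180 − 48) = 74.4 → 74

(130, 114, 74)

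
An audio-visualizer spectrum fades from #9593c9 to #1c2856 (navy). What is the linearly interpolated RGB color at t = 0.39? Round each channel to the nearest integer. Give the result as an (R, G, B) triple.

(102, 105, 156)

#9593c9 → (149, 147, 201); #1c2856 → (28, 40, 86).
R = 149 + 0.39 × (28 − 149) = 149 + 0.39 × -121 = 101.81 → 102
G = 147 + 0.39 × (40 − 147) = 147 + 0.39 × -107 = 105.27 → 105
B = 201 + 0.39 × (86 − 201) = 201 + 0.39 × -115 = 156.15 → 156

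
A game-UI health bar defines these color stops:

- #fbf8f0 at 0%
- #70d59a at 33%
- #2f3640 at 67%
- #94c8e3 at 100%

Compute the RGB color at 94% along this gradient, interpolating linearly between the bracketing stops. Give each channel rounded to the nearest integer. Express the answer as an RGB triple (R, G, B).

(130, 173, 197)

94% lies between the 67% and 100% stops, so the local fraction is t = (94 − 67)/(100 − 67) = 27/33 ≈ 0.8182.
#2f3640 → (47, 54, 64); #94c8e3 → (148, 200, 227).
R = 47 + 0.8182 × (148 − 47) = 129.638 → 130
G = 54 + 0.8182 × (200 − 54) = 173.457 → 173
B = 64 + 0.8182 × (227 − 64) = 197.367 → 197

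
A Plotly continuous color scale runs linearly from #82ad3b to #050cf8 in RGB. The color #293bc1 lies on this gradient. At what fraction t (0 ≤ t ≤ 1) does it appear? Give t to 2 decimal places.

Invert the lerp on the B channel (largest span, 189): t = (193 − 59) / (248 − 59) = 134/189 = 0.70899.
Check on R: (41 − 130)/(5 − 130) = 0.712 ✓

0.71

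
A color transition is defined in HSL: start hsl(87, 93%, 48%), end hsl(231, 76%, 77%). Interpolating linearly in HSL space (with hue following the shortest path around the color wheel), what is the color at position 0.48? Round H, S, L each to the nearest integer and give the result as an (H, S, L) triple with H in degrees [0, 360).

Hue arc: Δh = 231 − 87 = 144° (|Δh| ≤ 180, already the shorter path).
H = 87 + 0.48 × (144) = 156.12 → 156°
S = 93 + 0.48 × (76 − 93) = 84.84 → 85%
L = 48 + 0.48 × (77 − 48) = 61.92 → 62%

(156, 85, 62)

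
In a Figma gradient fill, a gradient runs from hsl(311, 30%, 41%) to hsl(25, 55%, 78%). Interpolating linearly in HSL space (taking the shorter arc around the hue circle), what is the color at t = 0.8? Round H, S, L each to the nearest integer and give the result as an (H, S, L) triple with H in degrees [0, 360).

(10, 50, 71)

Hue: 25 − 311 = -286°, but |-286| > 180 so the shorter arc goes the other way: Δh = -286 + 360 = 74°.
H = 311 + 0.8 × (74) = 370.2 → 370 → 370 mod 360 = 10°
S = 30 + 0.8 × (55 − 30) = 50 → 50%
L = 41 + 0.8 × (78 − 41) = 70.6 → 71%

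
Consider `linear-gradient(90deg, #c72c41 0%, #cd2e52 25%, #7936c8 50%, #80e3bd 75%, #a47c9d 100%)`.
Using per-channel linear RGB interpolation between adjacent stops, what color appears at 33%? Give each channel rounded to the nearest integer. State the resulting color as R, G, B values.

33% lies between the 25% and 50% stops, so the local fraction is t = (33 − 25)/(50 − 25) = 8/25 ≈ 0.32.
#cd2e52 → (205, 46, 82); #7936c8 → (121, 54, 200).
R = 205 + 0.32 × (121 − 205) = 178.12 → 178
G = 46 + 0.32 × (54 − 46) = 48.56 → 49
B = 82 + 0.32 × (200 − 82) = 119.76 → 120

(178, 49, 120)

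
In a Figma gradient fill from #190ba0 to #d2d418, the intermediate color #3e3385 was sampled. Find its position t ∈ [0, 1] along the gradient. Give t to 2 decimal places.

0.20

Invert the lerp on the G channel (largest span, 201): t = (51 − 11) / (212 − 11) = 40/201 = 0.199.
Check on R: (62 − 25)/(210 − 25) = 0.2 ✓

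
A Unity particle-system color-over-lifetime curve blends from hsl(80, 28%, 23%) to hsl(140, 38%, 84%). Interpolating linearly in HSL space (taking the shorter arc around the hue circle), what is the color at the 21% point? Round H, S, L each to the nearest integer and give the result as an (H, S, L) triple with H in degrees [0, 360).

Hue arc: Δh = 140 − 80 = 60° (|Δh| ≤ 180, already the shorter path).
H = 80 + 0.21 × (60) = 92.6 → 93°
S = 28 + 0.21 × (38 − 28) = 30.1 → 30%
L = 23 + 0.21 × (84 − 23) = 35.81 → 36%

(93, 30, 36)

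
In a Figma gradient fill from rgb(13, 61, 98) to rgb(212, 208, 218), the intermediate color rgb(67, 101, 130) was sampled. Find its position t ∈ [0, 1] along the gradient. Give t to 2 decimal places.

Invert the lerp on the R channel (largest span, 199): t = (67 − 13) / (212 − 13) = 54/199 = 0.27136.
Check on G: (101 − 61)/(208 − 61) = 0.2721 ✓

0.27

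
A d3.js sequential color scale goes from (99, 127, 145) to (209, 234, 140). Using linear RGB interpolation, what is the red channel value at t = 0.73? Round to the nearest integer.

R = 99 + 0.73 × (209 − 99) = 179.3 → 179

179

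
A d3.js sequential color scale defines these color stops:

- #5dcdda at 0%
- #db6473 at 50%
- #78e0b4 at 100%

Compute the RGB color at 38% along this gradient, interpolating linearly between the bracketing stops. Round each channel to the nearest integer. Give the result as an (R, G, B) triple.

38% lies between the 0% and 50% stops, so the local fraction is t = (38 − 0)/(50 − 0) = 38/50 ≈ 0.76.
#5dcdda → (93, 205, 218); #db6473 → (219, 100, 115).
R = 93 + 0.76 × (219 − 93) = 188.76 → 189
G = 205 + 0.76 × (100 − 205) = 125.2 → 125
B = 218 + 0.76 × (115 − 218) = 139.72 → 140

(189, 125, 140)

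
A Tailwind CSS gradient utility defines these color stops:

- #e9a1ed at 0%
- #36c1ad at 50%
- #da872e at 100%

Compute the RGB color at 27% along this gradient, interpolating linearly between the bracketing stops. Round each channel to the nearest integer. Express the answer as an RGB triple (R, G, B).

27% lies between the 0% and 50% stops, so the local fraction is t = (27 − 0)/(50 − 0) = 27/50 ≈ 0.54.
#e9a1ed → (233, 161, 237); #36c1ad → (54, 193, 173).
R = 233 + 0.54 × (54 − 233) = 136.34 → 136
G = 161 + 0.54 × (193 − 161) = 178.28 → 178
B = 237 + 0.54 × (173 − 237) = 202.44 → 202

(136, 178, 202)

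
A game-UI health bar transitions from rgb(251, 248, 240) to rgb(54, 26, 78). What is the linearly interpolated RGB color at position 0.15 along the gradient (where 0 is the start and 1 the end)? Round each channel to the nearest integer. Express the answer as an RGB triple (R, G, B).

R = 251 + 0.15 × (54 − 251) = 251 + 0.15 × -197 = 221.45 → 221
G = 248 + 0.15 × (26 − 248) = 248 + 0.15 × -222 = 214.7 → 215
B = 240 + 0.15 × (78 − 240) = 240 + 0.15 × -162 = 215.7 → 216

(221, 215, 216)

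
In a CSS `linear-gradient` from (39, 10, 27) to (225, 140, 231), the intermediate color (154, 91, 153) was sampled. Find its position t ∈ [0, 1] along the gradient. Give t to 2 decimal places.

Invert the lerp on the B channel (largest span, 204): t = (153 − 27) / (231 − 27) = 126/204 = 0.61765.
Check on R: (154 − 39)/(225 − 39) = 0.6183 ✓

0.62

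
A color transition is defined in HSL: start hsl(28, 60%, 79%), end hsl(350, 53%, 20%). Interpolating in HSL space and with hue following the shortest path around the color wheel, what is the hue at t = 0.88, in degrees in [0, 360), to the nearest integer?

355

Hue: 350 − 28 = 322°, but |322| > 180 so the shorter arc goes the other way: Δh = 322 − 360 = -38°.
H = 28 + 0.88 × (-38) = -5.44 → -5 → -5 mod 360 = 355°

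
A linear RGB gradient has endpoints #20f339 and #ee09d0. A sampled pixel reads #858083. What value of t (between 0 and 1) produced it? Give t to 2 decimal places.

0.49

Invert the lerp on the G channel (largest span, 234): t = (128 − 243) / (9 − 243) = -115/-234 = 0.49145.
Check on R: (133 − 32)/(238 − 32) = 0.4903 ✓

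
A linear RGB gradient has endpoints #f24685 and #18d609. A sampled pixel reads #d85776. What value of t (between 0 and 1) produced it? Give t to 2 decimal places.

Invert the lerp on the R channel (largest span, 218): t = (216 − 242) / (24 − 242) = -26/-218 = 0.11927.
Check on G: (87 − 70)/(214 − 70) = 0.1181 ✓

0.12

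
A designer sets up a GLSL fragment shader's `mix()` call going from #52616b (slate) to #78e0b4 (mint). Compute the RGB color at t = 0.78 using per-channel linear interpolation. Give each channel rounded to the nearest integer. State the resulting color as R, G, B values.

#52616b → (82, 97, 107); #78e0b4 → (120, 224, 180).
R = 82 + 0.78 × (120 − 82) = 82 + 0.78 × 38 = 111.64 → 112
G = 97 + 0.78 × (224 − 97) = 97 + 0.78 × 127 = 196.06 → 196
B = 107 + 0.78 × (180 − 107) = 107 + 0.78 × 73 = 163.94 → 164

(112, 196, 164)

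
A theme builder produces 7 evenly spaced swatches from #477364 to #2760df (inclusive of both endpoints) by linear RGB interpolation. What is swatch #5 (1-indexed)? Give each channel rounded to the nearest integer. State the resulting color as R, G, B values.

(50, 102, 182)

With 7 swatches and endpoints inclusive, swatch 5 sits at t = (5 − 1)/(7 − 1) = 4/6 ≈ 0.6667.
#477364 → (71, 115, 100); #2760df → (39, 96, 223).
R = 71 + 0.6667 × (39 − 71) = 49.666 → 50
G = 115 + 0.6667 × (96 − 115) = 102.333 → 102
B = 100 + 0.6667 × (223 − 100) = 182.004 → 182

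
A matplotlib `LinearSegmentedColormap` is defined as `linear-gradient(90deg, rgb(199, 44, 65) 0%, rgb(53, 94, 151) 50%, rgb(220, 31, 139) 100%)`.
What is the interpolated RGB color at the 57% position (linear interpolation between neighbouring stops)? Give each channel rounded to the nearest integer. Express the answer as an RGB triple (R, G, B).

(76, 85, 149)

57% lies between the 50% and 100% stops, so the local fraction is t = (57 − 50)/(100 − 50) = 7/50 ≈ 0.14.
R = 53 + 0.14 × (220 − 53) = 76.38 → 76
G = 94 + 0.14 × (31 − 94) = 85.18 → 85
B = 151 + 0.14 × (139 − 151) = 149.32 → 149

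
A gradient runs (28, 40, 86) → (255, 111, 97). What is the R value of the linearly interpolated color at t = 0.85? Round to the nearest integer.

221

R = 28 + 0.85 × (255 − 28) = 220.95 → 221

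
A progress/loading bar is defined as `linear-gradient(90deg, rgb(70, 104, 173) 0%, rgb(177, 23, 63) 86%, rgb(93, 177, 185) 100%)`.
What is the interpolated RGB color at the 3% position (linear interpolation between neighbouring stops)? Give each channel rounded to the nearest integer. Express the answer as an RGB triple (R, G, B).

(74, 101, 169)

3% lies between the 0% and 86% stops, so the local fraction is t = (3 − 0)/(86 − 0) = 3/86 ≈ 0.0349.
R = 70 + 0.0349 × (177 − 70) = 73.734 → 74
G = 104 + 0.0349 × (23 − 104) = 101.173 → 101
B = 173 + 0.0349 × (63 − 173) = 169.161 → 169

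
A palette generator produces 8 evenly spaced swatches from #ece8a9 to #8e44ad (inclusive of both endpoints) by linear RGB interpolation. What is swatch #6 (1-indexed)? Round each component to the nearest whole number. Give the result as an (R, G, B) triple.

With 8 swatches and endpoints inclusive, swatch 6 sits at t = (6 − 1)/(8 − 1) = 5/7 ≈ 0.7143.
#ece8a9 → (236, 232, 169); #8e44ad → (142, 68, 173).
R = 236 + 0.7143 × (142 − 236) = 168.856 → 169
G = 232 + 0.7143 × (68 − 232) = 114.855 → 115
B = 169 + 0.7143 × (173 − 169) = 171.857 → 172

(169, 115, 172)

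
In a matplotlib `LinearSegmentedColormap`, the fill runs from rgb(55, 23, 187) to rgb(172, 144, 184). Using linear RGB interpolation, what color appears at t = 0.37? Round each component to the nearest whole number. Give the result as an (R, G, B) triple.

R = 55 + 0.37 × (172 − 55) = 55 + 0.37 × 117 = 98.29 → 98
G = 23 + 0.37 × (144 − 23) = 23 + 0.37 × 121 = 67.77 → 68
B = 187 + 0.37 × (184 − 187) = 187 + 0.37 × -3 = 185.89 → 186

(98, 68, 186)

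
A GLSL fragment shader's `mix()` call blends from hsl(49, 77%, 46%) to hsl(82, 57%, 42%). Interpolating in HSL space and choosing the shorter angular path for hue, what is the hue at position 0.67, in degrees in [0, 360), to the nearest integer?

71

Hue arc: Δh = 82 − 49 = 33° (|Δh| ≤ 180, already the shorter path).
H = 49 + 0.67 × (33) = 71.11 → 71°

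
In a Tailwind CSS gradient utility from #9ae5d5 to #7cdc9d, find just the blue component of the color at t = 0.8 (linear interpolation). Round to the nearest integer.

B₁ = 213 (from #9ae5d5), B₂ = 157 (from #7cdc9d).
B = 213 + 0.8 × (157 − 213) = 168.2 → 168

168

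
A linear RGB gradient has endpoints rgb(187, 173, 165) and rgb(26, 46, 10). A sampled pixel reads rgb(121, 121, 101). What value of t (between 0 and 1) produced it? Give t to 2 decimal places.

0.41

Invert the lerp on the R channel (largest span, 161): t = (121 − 187) / (26 − 187) = -66/-161 = 0.40994.
Check on G: (121 − 173)/(46 − 173) = 0.4094 ✓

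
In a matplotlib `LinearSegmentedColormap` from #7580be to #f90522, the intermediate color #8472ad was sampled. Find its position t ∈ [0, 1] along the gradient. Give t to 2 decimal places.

0.11

Invert the lerp on the B channel (largest span, 156): t = (173 − 190) / (34 − 190) = -17/-156 = 0.10897.
Check on R: (132 − 117)/(249 − 117) = 0.1136 ✓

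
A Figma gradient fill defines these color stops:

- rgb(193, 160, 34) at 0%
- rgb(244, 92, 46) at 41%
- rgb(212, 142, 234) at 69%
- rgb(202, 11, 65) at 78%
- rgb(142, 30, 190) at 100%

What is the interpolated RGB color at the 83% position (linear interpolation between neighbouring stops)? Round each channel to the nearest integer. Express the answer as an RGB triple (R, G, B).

(188, 15, 93)

83% lies between the 78% and 100% stops, so the local fraction is t = (83 − 78)/(100 − 78) = 5/22 ≈ 0.2273.
R = 202 + 0.2273 × (142 − 202) = 188.362 → 188
G = 11 + 0.2273 × (30 − 11) = 15.319 → 15
B = 65 + 0.2273 × (190 − 65) = 93.412 → 93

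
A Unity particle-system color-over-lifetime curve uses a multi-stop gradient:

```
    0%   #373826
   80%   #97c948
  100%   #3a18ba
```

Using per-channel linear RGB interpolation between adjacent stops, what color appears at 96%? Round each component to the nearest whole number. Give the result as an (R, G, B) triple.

96% lies between the 80% and 100% stops, so the local fraction is t = (96 − 80)/(100 − 80) = 16/20 ≈ 0.8.
#97c948 → (151, 201, 72); #3a18ba → (58, 24, 186).
R = 151 + 0.8 × (58 − 151) = 76.6 → 77
G = 201 + 0.8 × (24 − 201) = 59.4 → 59
B = 72 + 0.8 × (186 − 72) = 163.2 → 163

(77, 59, 163)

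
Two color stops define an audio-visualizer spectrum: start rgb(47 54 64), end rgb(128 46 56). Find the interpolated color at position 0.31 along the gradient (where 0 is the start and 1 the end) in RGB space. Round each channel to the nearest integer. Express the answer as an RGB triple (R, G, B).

(72, 52, 62)

R = 47 + 0.31 × (128 − 47) = 47 + 0.31 × 81 = 72.11 → 72
G = 54 + 0.31 × (46 − 54) = 54 + 0.31 × -8 = 51.52 → 52
B = 64 + 0.31 × (56 − 64) = 64 + 0.31 × -8 = 61.52 → 62
So the blended color is (72, 52, 62), about #48343e.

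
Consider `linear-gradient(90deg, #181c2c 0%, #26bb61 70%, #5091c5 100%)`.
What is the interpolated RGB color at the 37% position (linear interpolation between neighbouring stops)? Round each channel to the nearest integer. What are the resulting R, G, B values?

(31, 112, 72)

37% lies between the 0% and 70% stops, so the local fraction is t = (37 − 0)/(70 − 0) = 37/70 ≈ 0.5286.
#181c2c → (24, 28, 44); #26bb61 → (38, 187, 97).
R = 24 + 0.5286 × (38 − 24) = 31.4 → 31
G = 28 + 0.5286 × (187 − 28) = 112.047 → 112
B = 44 + 0.5286 × (97 − 44) = 72.016 → 72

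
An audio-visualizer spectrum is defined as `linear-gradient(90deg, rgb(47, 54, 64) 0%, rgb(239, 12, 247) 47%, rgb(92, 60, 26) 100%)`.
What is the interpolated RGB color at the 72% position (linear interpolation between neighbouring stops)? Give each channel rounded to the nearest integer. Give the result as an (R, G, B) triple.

(170, 35, 143)

72% lies between the 47% and 100% stops, so the local fraction is t = (72 − 47)/(100 − 47) = 25/53 ≈ 0.4717.
R = 239 + 0.4717 × (92 − 239) = 169.66 → 170
G = 12 + 0.4717 × (60 − 12) = 34.642 → 35
B = 247 + 0.4717 × (26 − 247) = 142.754 → 143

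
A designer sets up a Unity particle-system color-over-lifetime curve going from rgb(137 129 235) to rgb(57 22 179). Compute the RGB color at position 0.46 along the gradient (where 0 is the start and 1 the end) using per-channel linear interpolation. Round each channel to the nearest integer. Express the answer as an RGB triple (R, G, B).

R = 137 + 0.46 × (57 − 137) = 137 + 0.46 × -80 = 100.2 → 100
G = 129 + 0.46 × (22 − 129) = 129 + 0.46 × -107 = 79.78 → 80
B = 235 + 0.46 × (179 − 235) = 235 + 0.46 × -56 = 209.24 → 209

(100, 80, 209)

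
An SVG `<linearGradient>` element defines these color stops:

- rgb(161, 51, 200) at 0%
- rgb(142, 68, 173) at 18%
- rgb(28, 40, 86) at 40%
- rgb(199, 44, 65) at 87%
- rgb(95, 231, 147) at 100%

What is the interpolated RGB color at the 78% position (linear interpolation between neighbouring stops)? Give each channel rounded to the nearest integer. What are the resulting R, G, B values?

78% lies between the 40% and 87% stops, so the local fraction is t = (78 − 40)/(87 − 40) = 38/47 ≈ 0.8085.
R = 28 + 0.8085 × (199 − 28) = 166.254 → 166
G = 40 + 0.8085 × (44 − 40) = 43.234 → 43
B = 86 + 0.8085 × (65 − 86) = 69.022 → 69

(166, 43, 69)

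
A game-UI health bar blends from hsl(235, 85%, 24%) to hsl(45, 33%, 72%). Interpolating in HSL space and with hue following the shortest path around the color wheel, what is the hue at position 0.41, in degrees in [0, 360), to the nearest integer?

305

Hue: 45 − 235 = -190°, but |-190| > 180 so the shorter arc goes the other way: Δh = -190 + 360 = 170°.
H = 235 + 0.41 × (170) = 304.7 → 305°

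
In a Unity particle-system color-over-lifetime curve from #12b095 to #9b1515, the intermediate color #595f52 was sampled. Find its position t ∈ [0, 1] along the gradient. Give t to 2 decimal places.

0.52

Invert the lerp on the G channel (largest span, 155): t = (95 − 176) / (21 − 176) = -81/-155 = 0.52258.
Check on R: (89 − 18)/(155 − 18) = 0.5182 ✓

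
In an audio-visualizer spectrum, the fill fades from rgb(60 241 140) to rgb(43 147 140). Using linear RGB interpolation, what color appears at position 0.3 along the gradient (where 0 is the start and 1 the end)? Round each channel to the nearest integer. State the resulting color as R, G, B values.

(55, 213, 140)

R = 60 + 0.3 × (43 − 60) = 60 + 0.3 × -17 = 54.9 → 55
G = 241 + 0.3 × (147 − 241) = 241 + 0.3 × -94 = 212.8 → 213
B = 140 + 0.3 × (140 − 140) = 140 + 0.3 × 0 = 140 → 140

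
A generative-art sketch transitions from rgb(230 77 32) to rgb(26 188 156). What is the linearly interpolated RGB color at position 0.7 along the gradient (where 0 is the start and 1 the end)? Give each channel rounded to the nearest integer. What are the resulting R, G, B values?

(87, 155, 119)

R = 230 + 0.7 × (26 − 230) = 230 + 0.7 × -204 = 87.2 → 87
G = 77 + 0.7 × (188 − 77) = 77 + 0.7 × 111 = 154.7 → 155
B = 32 + 0.7 × (156 − 32) = 32 + 0.7 × 124 = 118.8 → 119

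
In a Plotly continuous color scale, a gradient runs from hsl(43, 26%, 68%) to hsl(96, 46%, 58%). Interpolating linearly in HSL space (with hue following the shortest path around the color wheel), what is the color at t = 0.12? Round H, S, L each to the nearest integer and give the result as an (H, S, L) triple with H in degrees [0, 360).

(49, 28, 67)

Hue arc: Δh = 96 − 43 = 53° (|Δh| ≤ 180, already the shorter path).
H = 43 + 0.12 × (53) = 49.36 → 49°
S = 26 + 0.12 × (46 − 26) = 28.4 → 28%
L = 68 + 0.12 × (58 − 68) = 66.8 → 67%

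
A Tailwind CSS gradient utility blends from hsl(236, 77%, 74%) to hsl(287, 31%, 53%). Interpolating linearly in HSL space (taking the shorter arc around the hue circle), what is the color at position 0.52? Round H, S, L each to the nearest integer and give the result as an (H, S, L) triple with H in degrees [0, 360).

Hue arc: Δh = 287 − 236 = 51° (|Δh| ≤ 180, already the shorter path).
H = 236 + 0.52 × (51) = 262.52 → 263°
S = 77 + 0.52 × (31 − 77) = 53.08 → 53%
L = 74 + 0.52 × (53 − 74) = 63.08 → 63%

(263, 53, 63)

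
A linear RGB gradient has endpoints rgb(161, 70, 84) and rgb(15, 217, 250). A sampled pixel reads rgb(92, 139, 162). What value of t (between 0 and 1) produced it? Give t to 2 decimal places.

Invert the lerp on the B channel (largest span, 166): t = (162 − 84) / (250 − 84) = 78/166 = 0.46988.
Check on R: (92 − 161)/(15 − 161) = 0.4726 ✓

0.47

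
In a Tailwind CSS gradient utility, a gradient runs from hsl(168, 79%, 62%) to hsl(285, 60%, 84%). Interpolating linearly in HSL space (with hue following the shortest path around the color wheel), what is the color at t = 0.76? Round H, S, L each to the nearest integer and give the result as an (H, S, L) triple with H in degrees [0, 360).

Hue arc: Δh = 285 − 168 = 117° (|Δh| ≤ 180, already the shorter path).
H = 168 + 0.76 × (117) = 256.92 → 257°
S = 79 + 0.76 × (60 − 79) = 64.56 → 65%
L = 62 + 0.76 × (84 − 62) = 78.72 → 79%

(257, 65, 79)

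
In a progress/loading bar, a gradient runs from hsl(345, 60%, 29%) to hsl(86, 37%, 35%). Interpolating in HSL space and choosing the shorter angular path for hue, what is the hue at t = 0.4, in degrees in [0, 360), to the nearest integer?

Hue: 86 − 345 = -259°, but |-259| > 180 so the shorter arc goes the other way: Δh = -259 + 360 = 101°.
H = 345 + 0.4 × (101) = 385.4 → 385 → 385 mod 360 = 25°

25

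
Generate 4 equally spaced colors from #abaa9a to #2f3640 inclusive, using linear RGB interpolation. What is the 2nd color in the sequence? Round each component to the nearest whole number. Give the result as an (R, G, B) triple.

With 4 swatches and endpoints inclusive, swatch 2 sits at t = (2 − 1)/(4 − 1) = 1/3 ≈ 0.3333.
#abaa9a → (171, 170, 154); #2f3640 → (47, 54, 64).
R = 171 + 0.3333 × (47 − 171) = 129.671 → 130
G = 170 + 0.3333 × (54 − 170) = 131.337 → 131
B = 154 + 0.3333 × (64 − 154) = 124.003 → 124

(130, 131, 124)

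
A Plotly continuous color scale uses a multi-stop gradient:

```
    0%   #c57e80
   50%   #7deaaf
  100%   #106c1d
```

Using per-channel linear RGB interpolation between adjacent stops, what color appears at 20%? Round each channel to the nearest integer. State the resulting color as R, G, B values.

(168, 169, 147)

20% lies between the 0% and 50% stops, so the local fraction is t = (20 − 0)/(50 − 0) = 20/50 ≈ 0.4.
#c57e80 → (197, 126, 128); #7deaaf → (125, 234, 175).
R = 197 + 0.4 × (125 − 197) = 168.2 → 168
G = 126 + 0.4 × (234 − 126) = 169.2 → 169
B = 128 + 0.4 × (175 − 128) = 146.8 → 147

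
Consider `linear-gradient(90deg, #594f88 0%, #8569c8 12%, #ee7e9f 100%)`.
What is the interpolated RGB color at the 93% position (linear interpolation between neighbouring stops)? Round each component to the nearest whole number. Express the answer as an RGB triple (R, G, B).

93% lies between the 12% and 100% stops, so the local fraction is t = (93 − 12)/(100 − 12) = 81/88 ≈ 0.9205.
#8569c8 → (133, 105, 200); #ee7e9f → (238, 126, 159).
R = 133 + 0.9205 × (238 − 133) = 229.653 → 230
G = 105 + 0.9205 × (126 − 105) = 124.331 → 124
B = 200 + 0.9205 × (159 − 200) = 162.26 → 162

(230, 124, 162)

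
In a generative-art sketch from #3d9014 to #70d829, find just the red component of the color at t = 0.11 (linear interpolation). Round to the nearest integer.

67

R₁ = 61 (from #3d9014), R₂ = 112 (from #70d829).
R = 61 + 0.11 × (112 − 61) = 66.61 → 67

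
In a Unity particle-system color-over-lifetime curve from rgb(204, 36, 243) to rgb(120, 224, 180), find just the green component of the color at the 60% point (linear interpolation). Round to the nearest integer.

149

G = 36 + 0.6 × (224 − 36) = 148.8 → 149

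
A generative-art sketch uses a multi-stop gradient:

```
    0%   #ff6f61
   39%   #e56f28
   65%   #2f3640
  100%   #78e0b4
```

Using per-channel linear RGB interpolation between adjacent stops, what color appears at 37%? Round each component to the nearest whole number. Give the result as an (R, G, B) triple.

37% lies between the 0% and 39% stops, so the local fraction is t = (37 − 0)/(39 − 0) = 37/39 ≈ 0.9487.
#ff6f61 → (255, 111, 97); #e56f28 → (229, 111, 40).
R = 255 + 0.9487 × (229 − 255) = 230.334 → 230
G = 111 + 0.9487 × (111 − 111) = 111 → 111
B = 97 + 0.9487 × (40 − 97) = 42.924 → 43

(230, 111, 43)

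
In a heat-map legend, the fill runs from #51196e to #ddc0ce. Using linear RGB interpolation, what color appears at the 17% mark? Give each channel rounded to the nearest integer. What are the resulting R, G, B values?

#51196e → (81, 25, 110); #ddc0ce → (221, 192, 206).
17% corresponds to t = 0.17.
R = 81 + 0.17 × (221 − 81) = 81 + 0.17 × 140 = 104.8 → 105
G = 25 + 0.17 × (192 − 25) = 25 + 0.17 × 167 = 53.39 → 53
B = 110 + 0.17 × (206 − 110) = 110 + 0.17 × 96 = 126.32 → 126
So the blended color is (105, 53, 126), about #69357e.

(105, 53, 126)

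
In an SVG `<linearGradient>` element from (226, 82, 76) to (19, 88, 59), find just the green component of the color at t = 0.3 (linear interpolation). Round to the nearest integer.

G = 82 + 0.3 × (88 − 82) = 83.8 → 84

84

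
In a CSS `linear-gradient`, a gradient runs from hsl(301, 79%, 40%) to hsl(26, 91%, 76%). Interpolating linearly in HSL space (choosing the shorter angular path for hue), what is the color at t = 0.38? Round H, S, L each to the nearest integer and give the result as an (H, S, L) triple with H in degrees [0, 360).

Hue: 26 − 301 = -275°, but |-275| > 180 so the shorter arc goes the other way: Δh = -275 + 360 = 85°.
H = 301 + 0.38 × (85) = 333.3 → 333°
S = 79 + 0.38 × (91 − 79) = 83.56 → 84%
L = 40 + 0.38 × (76 − 40) = 53.68 → 54%

(333, 84, 54)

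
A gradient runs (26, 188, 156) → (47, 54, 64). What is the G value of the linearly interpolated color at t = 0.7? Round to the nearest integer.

G = 188 + 0.7 × (54 − 188) = 94.2 → 94

94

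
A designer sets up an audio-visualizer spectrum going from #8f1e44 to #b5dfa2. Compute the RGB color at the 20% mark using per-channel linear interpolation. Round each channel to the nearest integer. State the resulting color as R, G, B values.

#8f1e44 → (143, 30, 68); #b5dfa2 → (181, 223, 162).
20% corresponds to t = 0.2.
R = 143 + 0.2 × (181 − 143) = 143 + 0.2 × 38 = 150.6 → 151
G = 30 + 0.2 × (223 − 30) = 30 + 0.2 × 193 = 68.6 → 69
B = 68 + 0.2 × (162 − 68) = 68 + 0.2 × 94 = 86.8 → 87

(151, 69, 87)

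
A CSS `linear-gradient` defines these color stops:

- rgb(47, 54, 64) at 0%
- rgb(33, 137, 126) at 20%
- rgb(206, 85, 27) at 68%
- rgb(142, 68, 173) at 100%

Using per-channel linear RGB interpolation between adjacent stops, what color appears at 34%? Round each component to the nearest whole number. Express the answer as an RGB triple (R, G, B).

34% lies between the 20% and 68% stops, so the local fraction is t = (34 − 20)/(68 − 20) = 14/48 ≈ 0.2917.
R = 33 + 0.2917 × (206 − 33) = 83.464 → 83
G = 137 + 0.2917 × (85 − 137) = 121.832 → 122
B = 126 + 0.2917 × (27 − 126) = 97.122 → 97

(83, 122, 97)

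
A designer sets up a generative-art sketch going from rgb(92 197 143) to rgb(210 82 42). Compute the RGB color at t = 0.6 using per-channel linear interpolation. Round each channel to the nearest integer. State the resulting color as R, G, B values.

R = 92 + 0.6 × (210 − 92) = 92 + 0.6 × 118 = 162.8 → 163
G = 197 + 0.6 × (82 − 197) = 197 + 0.6 × -115 = 128 → 128
B = 143 + 0.6 × (42 − 143) = 143 + 0.6 × -101 = 82.4 → 82
So the blended color is (163, 128, 82), about #a38052.

(163, 128, 82)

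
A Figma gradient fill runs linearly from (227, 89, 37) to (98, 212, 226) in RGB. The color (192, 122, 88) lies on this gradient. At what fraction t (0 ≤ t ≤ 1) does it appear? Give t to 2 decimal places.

0.27

Invert the lerp on the B channel (largest span, 189): t = (88 − 37) / (226 − 37) = 51/189 = 0.26984.
Check on R: (192 − 227)/(98 − 227) = 0.2713 ✓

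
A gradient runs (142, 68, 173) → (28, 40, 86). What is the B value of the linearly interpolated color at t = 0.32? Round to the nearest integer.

B = 173 + 0.32 × (86 − 173) = 145.16 → 145

145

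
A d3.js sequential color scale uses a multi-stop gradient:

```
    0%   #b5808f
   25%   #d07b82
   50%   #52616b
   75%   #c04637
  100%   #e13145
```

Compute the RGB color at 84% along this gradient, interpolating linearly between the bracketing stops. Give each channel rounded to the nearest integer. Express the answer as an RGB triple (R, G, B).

84% lies between the 75% and 100% stops, so the local fraction is t = (84 − 75)/(100 − 75) = 9/25 ≈ 0.36.
#c04637 → (192, 70, 55); #e13145 → (225, 49, 69).
R = 192 + 0.36 × (225 − 192) = 203.88 → 204
G = 70 + 0.36 × (49 − 70) = 62.44 → 62
B = 55 + 0.36 × (69 − 55) = 60.04 → 60

(204, 62, 60)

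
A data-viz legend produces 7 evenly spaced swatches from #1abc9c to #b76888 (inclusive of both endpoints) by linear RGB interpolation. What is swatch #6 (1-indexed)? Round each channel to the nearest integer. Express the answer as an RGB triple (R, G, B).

With 7 swatches and endpoints inclusive, swatch 6 sits at t = (6 − 1)/(7 − 1) = 5/6 ≈ 0.8333.
#1abc9c → (26, 188, 156); #b76888 → (183, 104, 136).
R = 26 + 0.8333 × (183 − 26) = 156.828 → 157
G = 188 + 0.8333 × (104 − 188) = 118.003 → 118
B = 156 + 0.8333 × (136 − 156) = 139.334 → 139

(157, 118, 139)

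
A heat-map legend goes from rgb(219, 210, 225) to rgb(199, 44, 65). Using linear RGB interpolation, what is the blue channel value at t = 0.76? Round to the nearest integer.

B = 225 + 0.76 × (65 − 225) = 103.4 → 103

103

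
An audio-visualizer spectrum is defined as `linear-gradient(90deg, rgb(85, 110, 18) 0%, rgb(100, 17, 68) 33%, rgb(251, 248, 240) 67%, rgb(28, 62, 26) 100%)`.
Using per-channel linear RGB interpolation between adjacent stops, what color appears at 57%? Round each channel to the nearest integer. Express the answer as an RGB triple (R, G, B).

(207, 180, 189)

57% lies between the 33% and 67% stops, so the local fraction is t = (57 − 33)/(67 − 33) = 24/34 ≈ 0.7059.
R = 100 + 0.7059 × (251 − 100) = 206.591 → 207
G = 17 + 0.7059 × (248 − 17) = 180.063 → 180
B = 68 + 0.7059 × (240 − 68) = 189.415 → 189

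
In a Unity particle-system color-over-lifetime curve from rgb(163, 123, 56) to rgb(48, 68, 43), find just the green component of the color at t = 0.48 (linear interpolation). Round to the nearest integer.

G = 123 + 0.48 × (68 − 123) = 96.6 → 97

97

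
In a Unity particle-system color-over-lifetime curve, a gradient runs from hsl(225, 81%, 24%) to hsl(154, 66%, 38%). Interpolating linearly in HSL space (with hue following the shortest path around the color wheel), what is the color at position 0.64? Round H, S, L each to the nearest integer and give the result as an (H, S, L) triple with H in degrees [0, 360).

Hue arc: Δh = 154 − 225 = -71° (|Δh| ≤ 180, already the shorter path).
H = 225 + 0.64 × (-71) = 179.56 → 180°
S = 81 + 0.64 × (66 − 81) = 71.4 → 71%
L = 24 + 0.64 × (38 − 24) = 32.96 → 33%

(180, 71, 33)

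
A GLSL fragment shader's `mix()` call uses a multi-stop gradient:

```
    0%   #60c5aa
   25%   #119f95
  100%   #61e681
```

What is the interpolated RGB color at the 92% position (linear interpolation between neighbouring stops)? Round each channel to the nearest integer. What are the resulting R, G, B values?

(88, 222, 131)

92% lies between the 25% and 100% stops, so the local fraction is t = (92 − 25)/(100 − 25) = 67/75 ≈ 0.8933.
#119f95 → (17, 159, 149); #61e681 → (97, 230, 129).
R = 17 + 0.8933 × (97 − 17) = 88.464 → 88
G = 159 + 0.8933 × (230 − 159) = 222.424 → 222
B = 149 + 0.8933 × (129 − 149) = 131.134 → 131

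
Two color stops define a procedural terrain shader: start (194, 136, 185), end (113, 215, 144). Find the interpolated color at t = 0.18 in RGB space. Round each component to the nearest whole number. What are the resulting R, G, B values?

R = 194 + 0.18 × (113 − 194) = 194 + 0.18 × -81 = 179.42 → 179
G = 136 + 0.18 × (215 − 136) = 136 + 0.18 × 79 = 150.22 → 150
B = 185 + 0.18 × (144 − 185) = 185 + 0.18 × -41 = 177.62 → 178

(179, 150, 178)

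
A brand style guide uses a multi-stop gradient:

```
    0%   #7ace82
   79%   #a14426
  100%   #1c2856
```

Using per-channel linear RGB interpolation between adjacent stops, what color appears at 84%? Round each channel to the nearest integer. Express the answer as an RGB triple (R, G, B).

84% lies between the 79% and 100% stops, so the local fraction is t = (84 − 79)/(100 − 79) = 5/21 ≈ 0.2381.
#a14426 → (161, 68, 38); #1c2856 → (28, 40, 86).
R = 161 + 0.2381 × (28 − 161) = 129.333 → 129
G = 68 + 0.2381 × (40 − 68) = 61.333 → 61
B = 38 + 0.2381 × (86 − 38) = 49.429 → 49

(129, 61, 49)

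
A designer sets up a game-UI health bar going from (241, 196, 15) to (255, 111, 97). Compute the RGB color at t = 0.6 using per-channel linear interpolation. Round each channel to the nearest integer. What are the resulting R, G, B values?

(249, 145, 64)

R = 241 + 0.6 × (255 − 241) = 241 + 0.6 × 14 = 249.4 → 249
G = 196 + 0.6 × (111 − 196) = 196 + 0.6 × -85 = 145 → 145
B = 15 + 0.6 × (97 − 15) = 15 + 0.6 × 82 = 64.2 → 64
So the blended color is (249, 145, 64), about #f99140.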